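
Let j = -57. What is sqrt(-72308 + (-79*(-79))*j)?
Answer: I*sqrt(428045) ≈ 654.25*I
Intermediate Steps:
sqrt(-72308 + (-79*(-79))*j) = sqrt(-72308 - 79*(-79)*(-57)) = sqrt(-72308 + 6241*(-57)) = sqrt(-72308 - 355737) = sqrt(-428045) = I*sqrt(428045)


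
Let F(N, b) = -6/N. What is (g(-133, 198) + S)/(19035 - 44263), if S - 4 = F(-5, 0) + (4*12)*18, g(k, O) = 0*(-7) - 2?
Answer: -1084/31535 ≈ -0.034374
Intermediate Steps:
g(k, O) = -2 (g(k, O) = 0 - 2 = -2)
S = 4346/5 (S = 4 + (-6/(-5) + (4*12)*18) = 4 + (-6*(-⅕) + 48*18) = 4 + (6/5 + 864) = 4 + 4326/5 = 4346/5 ≈ 869.20)
(g(-133, 198) + S)/(19035 - 44263) = (-2 + 4346/5)/(19035 - 44263) = (4336/5)/(-25228) = (4336/5)*(-1/25228) = -1084/31535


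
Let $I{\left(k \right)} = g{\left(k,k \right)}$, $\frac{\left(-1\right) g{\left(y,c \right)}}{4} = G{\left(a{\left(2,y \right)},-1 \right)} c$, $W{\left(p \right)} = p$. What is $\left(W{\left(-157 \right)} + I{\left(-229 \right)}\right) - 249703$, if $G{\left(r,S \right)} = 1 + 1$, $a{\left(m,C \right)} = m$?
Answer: $-248028$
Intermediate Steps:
$G{\left(r,S \right)} = 2$
$g{\left(y,c \right)} = - 8 c$ ($g{\left(y,c \right)} = - 4 \cdot 2 c = - 8 c$)
$I{\left(k \right)} = - 8 k$
$\left(W{\left(-157 \right)} + I{\left(-229 \right)}\right) - 249703 = \left(-157 - -1832\right) - 249703 = \left(-157 + 1832\right) - 249703 = 1675 - 249703 = -248028$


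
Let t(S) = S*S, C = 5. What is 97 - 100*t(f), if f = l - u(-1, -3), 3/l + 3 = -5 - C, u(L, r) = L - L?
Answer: 15493/169 ≈ 91.675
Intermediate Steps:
u(L, r) = 0
l = -3/13 (l = 3/(-3 + (-5 - 1*5)) = 3/(-3 + (-5 - 5)) = 3/(-3 - 10) = 3/(-13) = 3*(-1/13) = -3/13 ≈ -0.23077)
f = -3/13 (f = -3/13 - 1*0 = -3/13 + 0 = -3/13 ≈ -0.23077)
t(S) = S²
97 - 100*t(f) = 97 - 100*(-3/13)² = 97 - 100*9/169 = 97 - 900/169 = 15493/169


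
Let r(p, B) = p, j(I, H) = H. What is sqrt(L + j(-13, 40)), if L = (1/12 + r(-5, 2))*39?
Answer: I*sqrt(607)/2 ≈ 12.319*I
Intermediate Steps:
L = -767/4 (L = (1/12 - 5)*39 = -59/12*39 = -767/4 ≈ -191.75)
sqrt(L + j(-13, 40)) = sqrt(-767/4 + 40) = sqrt(-607/4) = I*sqrt(607)/2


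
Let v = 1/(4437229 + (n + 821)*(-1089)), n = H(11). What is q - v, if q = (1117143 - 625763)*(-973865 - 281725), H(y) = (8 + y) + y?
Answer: -2165873384030958001/3510490 ≈ -6.1697e+11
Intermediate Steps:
H(y) = 8 + 2*y
n = 30 (n = 8 + 2*11 = 8 + 22 = 30)
q = -616971814200 (q = 491380*(-1255590) = -616971814200)
v = 1/3510490 (v = 1/(4437229 + (30 + 821)*(-1089)) = 1/(4437229 + 851*(-1089)) = 1/(4437229 - 926739) = 1/3510490 ≈ 2.8486e-7)
q - v = -616971814200 - 1*1/3510490 = -616971814200 - 1/3510490 = -2165873384030958001/3510490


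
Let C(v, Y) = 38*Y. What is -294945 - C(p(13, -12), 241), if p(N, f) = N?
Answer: -304103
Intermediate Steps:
-294945 - C(p(13, -12), 241) = -294945 - 38*241 = -294945 - 1*9158 = -294945 - 9158 = -304103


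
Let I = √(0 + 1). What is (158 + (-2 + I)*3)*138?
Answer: 21390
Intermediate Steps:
I = 1 (I = √1 = 1)
(158 + (-2 + I)*3)*138 = (158 + (-2 + 1)*3)*138 = (158 - 1*3)*138 = (158 - 3)*138 = 155*138 = 21390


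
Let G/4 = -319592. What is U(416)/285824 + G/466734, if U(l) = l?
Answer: -5706157717/2084434044 ≈ -2.7375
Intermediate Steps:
G = -1278368 (G = 4*(-319592) = -1278368)
U(416)/285824 + G/466734 = 416/285824 - 1278368/466734 = 416*(1/285824) - 1278368*1/466734 = 13/8932 - 639184/233367 = -5706157717/2084434044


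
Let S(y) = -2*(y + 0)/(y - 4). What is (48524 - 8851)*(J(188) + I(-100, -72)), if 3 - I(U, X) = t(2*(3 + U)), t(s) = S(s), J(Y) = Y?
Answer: 757873319/99 ≈ 7.6553e+6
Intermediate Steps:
S(y) = -2*y/(-4 + y)
t(s) = -2*s/(-4 + s)
I(U, X) = 3 + 2*(6 + 2*U)/(2 + 2*U) (I(U, X) = 3 - (-2)*2*(3 + U)/(-4 + 2*(3 + U)) = 3 - (-2)*(6 + 2*U)/(-4 + (6 + 2*U)) = 3 - (-2)*(6 + 2*U)/(2 + 2*U) = 3 + 2*(6 + 2*U)/(2 + 2*U))
(48524 - 8851)*(J(188) + I(-100, -72)) = (48524 - 8851)*(188 + (9 + 5*(-100))/(1 - 100)) = 39673*(188 + (9 - 500)/(-99)) = 39673*(188 - 1/99*(-491)) = 39673*(188 + 491/99) = 39673*(19103/99) = 757873319/99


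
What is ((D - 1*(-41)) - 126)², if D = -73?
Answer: 24964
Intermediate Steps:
((D - 1*(-41)) - 126)² = ((-73 - 1*(-41)) - 126)² = ((-73 + 41) - 126)² = (-32 - 126)² = (-158)² = 24964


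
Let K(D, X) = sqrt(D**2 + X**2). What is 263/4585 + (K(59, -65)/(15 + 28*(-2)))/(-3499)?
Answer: 263/4585 + sqrt(7706)/143459 ≈ 0.057973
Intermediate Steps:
263/4585 + (K(59, -65)/(15 + 28*(-2)))/(-3499) = 263/4585 + (sqrt(59**2 + (-65)**2)/(15 + 28*(-2)))/(-3499) = 263*(1/4585) + (sqrt(3481 + 4225)/(15 - 56))*(-1/3499) = 263/4585 + (sqrt(7706)/(-41))*(-1/3499) = 263/4585 + (sqrt(7706)*(-1/41))*(-1/3499) = 263/4585 - sqrt(7706)/41*(-1/3499) = 263/4585 + sqrt(7706)/143459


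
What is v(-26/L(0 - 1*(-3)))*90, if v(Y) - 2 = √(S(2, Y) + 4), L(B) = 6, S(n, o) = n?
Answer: 180 + 90*√6 ≈ 400.45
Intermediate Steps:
v(Y) = 2 + √6 (v(Y) = 2 + √(2 + 4) = 2 + √6)
v(-26/L(0 - 1*(-3)))*90 = (2 + √6)*90 = 180 + 90*√6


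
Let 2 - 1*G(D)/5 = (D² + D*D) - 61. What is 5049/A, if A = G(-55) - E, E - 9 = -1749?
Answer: -5049/28195 ≈ -0.17907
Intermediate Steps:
E = -1740 (E = 9 - 1749 = -1740)
G(D) = 315 - 10*D² (G(D) = 10 - 5*((D² + D*D) - 61) = 10 - 5*((D² + D²) - 61) = 10 - 5*(2*D² - 61) = 10 - 5*(-61 + 2*D²) = 10 + (305 - 10*D²) = 315 - 10*D²)
A = -28195 (A = (315 - 10*(-55)²) - 1*(-1740) = (315 - 10*3025) + 1740 = (315 - 30250) + 1740 = -29935 + 1740 = -28195)
5049/A = 5049/(-28195) = 5049*(-1/28195) = -5049/28195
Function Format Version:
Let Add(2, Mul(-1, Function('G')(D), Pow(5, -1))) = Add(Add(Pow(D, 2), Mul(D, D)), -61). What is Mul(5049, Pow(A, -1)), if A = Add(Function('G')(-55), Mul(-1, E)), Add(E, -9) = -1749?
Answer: Rational(-5049, 28195) ≈ -0.17907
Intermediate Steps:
E = -1740 (E = Add(9, -1749) = -1740)
Function('G')(D) = Add(315, Mul(-10, Pow(D, 2))) (Function('G')(D) = Add(10, Mul(-5, Add(Add(Pow(D, 2), Mul(D, D)), -61))) = Add(10, Mul(-5, Add(Add(Pow(D, 2), Pow(D, 2)), -61))) = Add(10, Mul(-5, Add(Mul(2, Pow(D, 2)), -61))) = Add(10, Mul(-5, Add(-61, Mul(2, Pow(D, 2))))) = Add(10, Add(305, Mul(-10, Pow(D, 2)))) = Add(315, Mul(-10, Pow(D, 2))))
A = -28195 (A = Add(Add(315, Mul(-10, Pow(-55, 2))), Mul(-1, -1740)) = Add(Add(315, Mul(-10, 3025)), 1740) = Add(Add(315, -30250), 1740) = Add(-29935, 1740) = -28195)
Mul(5049, Pow(A, -1)) = Mul(5049, Pow(-28195, -1)) = Mul(5049, Rational(-1, 28195)) = Rational(-5049, 28195)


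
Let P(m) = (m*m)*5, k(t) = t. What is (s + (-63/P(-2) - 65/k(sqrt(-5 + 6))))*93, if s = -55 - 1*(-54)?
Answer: -128619/20 ≈ -6431.0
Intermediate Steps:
P(m) = 5*m**2 (P(m) = m**2*5 = 5*m**2)
s = -1 (s = -55 + 54 = -1)
(s + (-63/P(-2) - 65/k(sqrt(-5 + 6))))*93 = (-1 + (-63/(5*(-2)**2) - 65/sqrt(-5 + 6)))*93 = (-1 + (-63/(5*4) - 65/(sqrt(1))))*93 = (-1 + (-63/20 - 65/1))*93 = (-1 + (-63*1/20 - 65*1))*93 = (-1 + (-63/20 - 65))*93 = (-1 - 1363/20)*93 = -1383/20*93 = -128619/20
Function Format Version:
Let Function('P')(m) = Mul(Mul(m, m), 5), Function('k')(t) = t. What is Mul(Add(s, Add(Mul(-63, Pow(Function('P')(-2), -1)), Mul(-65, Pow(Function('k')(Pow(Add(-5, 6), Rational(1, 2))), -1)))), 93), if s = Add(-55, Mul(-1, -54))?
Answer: Rational(-128619, 20) ≈ -6431.0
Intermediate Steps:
Function('P')(m) = Mul(5, Pow(m, 2)) (Function('P')(m) = Mul(Pow(m, 2), 5) = Mul(5, Pow(m, 2)))
s = -1 (s = Add(-55, 54) = -1)
Mul(Add(s, Add(Mul(-63, Pow(Function('P')(-2), -1)), Mul(-65, Pow(Function('k')(Pow(Add(-5, 6), Rational(1, 2))), -1)))), 93) = Mul(Add(-1, Add(Mul(-63, Pow(Mul(5, Pow(-2, 2)), -1)), Mul(-65, Pow(Pow(Add(-5, 6), Rational(1, 2)), -1)))), 93) = Mul(Add(-1, Add(Mul(-63, Pow(Mul(5, 4), -1)), Mul(-65, Pow(Pow(1, Rational(1, 2)), -1)))), 93) = Mul(Add(-1, Add(Mul(-63, Pow(20, -1)), Mul(-65, Pow(1, -1)))), 93) = Mul(Add(-1, Add(Mul(-63, Rational(1, 20)), Mul(-65, 1))), 93) = Mul(Add(-1, Add(Rational(-63, 20), -65)), 93) = Mul(Add(-1, Rational(-1363, 20)), 93) = Mul(Rational(-1383, 20), 93) = Rational(-128619, 20)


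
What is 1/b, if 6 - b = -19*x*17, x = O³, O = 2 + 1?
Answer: 1/8727 ≈ 0.00011459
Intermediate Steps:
O = 3
x = 27 (x = 3³ = 27)
b = 8727 (b = 6 - (-19*27)*17 = 6 - (-513)*17 = 6 - 1*(-8721) = 6 + 8721 = 8727)
1/b = 1/8727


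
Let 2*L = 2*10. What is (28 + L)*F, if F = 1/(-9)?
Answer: -38/9 ≈ -4.2222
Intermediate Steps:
F = -⅑ ≈ -0.11111
L = 10 (L = (2*10)/2 = (½)*20 = 10)
(28 + L)*F = (28 + 10)*(-⅑) = 38*(-⅑) = -38/9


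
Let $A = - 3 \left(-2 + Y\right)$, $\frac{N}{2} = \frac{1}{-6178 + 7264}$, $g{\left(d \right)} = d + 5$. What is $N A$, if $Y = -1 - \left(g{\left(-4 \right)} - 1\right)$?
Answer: $\frac{3}{181} \approx 0.016575$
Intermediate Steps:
$g{\left(d \right)} = 5 + d$
$N = \frac{1}{543}$ ($N = \frac{2}{-6178 + 7264} = \frac{2}{1086} = 2 \cdot \frac{1}{1086} = \frac{1}{543} \approx 0.0018416$)
$Y = -1$ ($Y = -1 - \left(\left(5 - 4\right) - 1\right) = -1 - \left(1 - 1\right) = -1 - 0 = -1 + 0 = -1$)
$A = 9$ ($A = - 3 \left(-2 - 1\right) = \left(-3\right) \left(-3\right) = 9$)
$N A = \frac{1}{543} \cdot 9 = \frac{3}{181}$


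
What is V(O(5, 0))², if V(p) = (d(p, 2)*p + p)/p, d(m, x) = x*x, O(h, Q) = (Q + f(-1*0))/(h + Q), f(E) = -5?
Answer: 25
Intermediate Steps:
O(h, Q) = (-5 + Q)/(Q + h) (O(h, Q) = (Q - 5)/(h + Q) = (-5 + Q)/(Q + h))
d(m, x) = x²
V(p) = 5 (V(p) = (2²*p + p)/p = (4*p + p)/p = (5*p)/p = 5)
V(O(5, 0))² = 5² = 25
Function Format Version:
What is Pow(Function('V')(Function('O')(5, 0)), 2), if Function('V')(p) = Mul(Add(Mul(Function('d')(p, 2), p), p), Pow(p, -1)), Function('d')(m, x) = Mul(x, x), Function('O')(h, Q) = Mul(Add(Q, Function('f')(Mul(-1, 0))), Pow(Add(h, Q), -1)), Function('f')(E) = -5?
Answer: 25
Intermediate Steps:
Function('O')(h, Q) = Mul(Pow(Add(Q, h), -1), Add(-5, Q)) (Function('O')(h, Q) = Mul(Add(Q, -5), Pow(Add(h, Q), -1)) = Mul(Add(-5, Q), Pow(Add(Q, h), -1)) = Mul(Pow(Add(Q, h), -1), Add(-5, Q)))
Function('d')(m, x) = Pow(x, 2)
Function('V')(p) = 5 (Function('V')(p) = Mul(Add(Mul(Pow(2, 2), p), p), Pow(p, -1)) = Mul(Add(Mul(4, p), p), Pow(p, -1)) = Mul(Mul(5, p), Pow(p, -1)) = 5)
Pow(Function('V')(Function('O')(5, 0)), 2) = Pow(5, 2) = 25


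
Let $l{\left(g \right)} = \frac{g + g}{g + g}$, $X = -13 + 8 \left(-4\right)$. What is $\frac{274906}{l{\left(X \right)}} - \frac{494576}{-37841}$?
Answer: $\frac{10403212522}{37841} \approx 2.7492 \cdot 10^{5}$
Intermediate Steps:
$X = -45$ ($X = -13 - 32 = -45$)
$l{\left(g \right)} = 1$ ($l{\left(g \right)} = \frac{2 g}{2 g} = 2 g \frac{1}{2 g} = 1$)
$\frac{274906}{l{\left(X \right)}} - \frac{494576}{-37841} = \frac{274906}{1} - \frac{494576}{-37841} = 274906 \cdot 1 - - \frac{494576}{37841} = 274906 + \frac{494576}{37841} = \frac{10403212522}{37841}$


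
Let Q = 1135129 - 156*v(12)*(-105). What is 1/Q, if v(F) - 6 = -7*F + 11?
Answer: 1/37669 ≈ 2.6547e-5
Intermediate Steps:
v(F) = 17 - 7*F (v(F) = 6 + (-7*F + 11) = 6 + (11 - 7*F) = 17 - 7*F)
Q = 37669 (Q = 1135129 - 156*(17 - 7*12)*(-105) = 1135129 - 156*(17 - 84)*(-105) = 1135129 - 156*(-67)*(-105) = 1135129 - (-10452)*(-105) = 1135129 - 1*1097460 = 1135129 - 1097460 = 37669)
1/Q = 1/37669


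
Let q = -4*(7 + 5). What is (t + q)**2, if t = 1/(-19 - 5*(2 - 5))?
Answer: 37249/16 ≈ 2328.1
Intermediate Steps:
q = -48 (q = -4*12 = -48)
t = -1/4 (t = 1/(-19 - 5*(-3)) = 1/(-19 + 15) = 1/(-4) = -1/4 ≈ -0.25000)
(t + q)**2 = (-1/4 - 48)**2 = (-193/4)**2 = 37249/16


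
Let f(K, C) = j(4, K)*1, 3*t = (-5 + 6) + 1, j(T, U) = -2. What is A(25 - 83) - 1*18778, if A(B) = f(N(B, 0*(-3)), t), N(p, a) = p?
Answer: -18780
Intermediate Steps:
t = ⅔ (t = ((-5 + 6) + 1)/3 = (1 + 1)/3 = (⅓)*2 = ⅔ ≈ 0.66667)
f(K, C) = -2 (f(K, C) = -2*1 = -2)
A(B) = -2
A(25 - 83) - 1*18778 = -2 - 1*18778 = -2 - 18778 = -18780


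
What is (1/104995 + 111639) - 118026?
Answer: -670603064/104995 ≈ -6387.0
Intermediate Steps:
(1/104995 + 111639) - 118026 = 11721536806/104995 - 118026 = -670603064/104995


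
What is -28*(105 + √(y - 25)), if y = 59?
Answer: -2940 - 28*√34 ≈ -3103.3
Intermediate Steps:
-28*(105 + √(y - 25)) = -28*(105 + √(59 - 25)) = -28*(105 + √34) = -2940 - 28*√34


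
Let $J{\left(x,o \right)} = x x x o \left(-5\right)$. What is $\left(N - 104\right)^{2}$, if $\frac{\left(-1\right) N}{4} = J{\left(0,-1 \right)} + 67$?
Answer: $138384$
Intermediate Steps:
$J{\left(x,o \right)} = - 5 o x^{3}$ ($J{\left(x,o \right)} = x^{2} o x \left(-5\right) = x^{2} \left(- 5 o x\right) = - 5 o x^{3}$)
$N = -268$ ($N = - 4 \left(\left(-5\right) \left(-1\right) 0^{3} + 67\right) = - 4 \left(\left(-5\right) \left(-1\right) 0 + 67\right) = - 4 \left(0 + 67\right) = \left(-4\right) 67 = -268$)
$\left(N - 104\right)^{2} = \left(-268 - 104\right)^{2} = \left(-372\right)^{2} = 138384$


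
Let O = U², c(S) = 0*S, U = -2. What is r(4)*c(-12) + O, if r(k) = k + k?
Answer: 4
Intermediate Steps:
r(k) = 2*k
c(S) = 0
O = 4 (O = (-2)² = 4)
r(4)*c(-12) + O = (2*4)*0 + 4 = 8*0 + 4 = 0 + 4 = 4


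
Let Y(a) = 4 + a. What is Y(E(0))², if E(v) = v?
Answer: 16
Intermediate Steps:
Y(E(0))² = (4 + 0)² = 4² = 16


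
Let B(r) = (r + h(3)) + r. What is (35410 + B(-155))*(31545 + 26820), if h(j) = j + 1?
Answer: 2048844960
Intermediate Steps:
h(j) = 1 + j
B(r) = 4 + 2*r (B(r) = (r + (1 + 3)) + r = (r + 4) + r = (4 + r) + r = 4 + 2*r)
(35410 + B(-155))*(31545 + 26820) = (35410 + (4 + 2*(-155)))*(31545 + 26820) = (35410 + (4 - 310))*58365 = (35410 - 306)*58365 = 35104*58365 = 2048844960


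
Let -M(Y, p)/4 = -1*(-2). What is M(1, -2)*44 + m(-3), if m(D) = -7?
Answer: -359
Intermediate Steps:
M(Y, p) = -8 (M(Y, p) = -(-4)*(-2) = -4*2 = -8)
M(1, -2)*44 + m(-3) = -8*44 - 7 = -352 - 7 = -359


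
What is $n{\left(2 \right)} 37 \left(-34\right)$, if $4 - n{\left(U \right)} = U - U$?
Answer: $-5032$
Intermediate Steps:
$n{\left(U \right)} = 4$ ($n{\left(U \right)} = 4 - \left(U - U\right) = 4 - 0 = 4 + 0 = 4$)
$n{\left(2 \right)} 37 \left(-34\right) = 4 \cdot 37 \left(-34\right) = 148 \left(-34\right) = -5032$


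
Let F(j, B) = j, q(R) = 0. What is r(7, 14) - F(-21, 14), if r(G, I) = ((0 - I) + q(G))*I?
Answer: -175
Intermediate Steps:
r(G, I) = -I² (r(G, I) = ((0 - I) + 0)*I = (-I + 0)*I = (-I)*I = -I²)
r(7, 14) - F(-21, 14) = -1*14² - 1*(-21) = -1*196 + 21 = -196 + 21 = -175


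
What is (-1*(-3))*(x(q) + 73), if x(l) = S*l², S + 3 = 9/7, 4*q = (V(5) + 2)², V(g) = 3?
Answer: 507/28 ≈ 18.107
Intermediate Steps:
q = 25/4 (q = (3 + 2)²/4 = (¼)*5² = (¼)*25 = 25/4 ≈ 6.2500)
S = -12/7 (S = -3 + 9/7 = -12/7 ≈ -1.7143)
x(l) = -12*l²/7
(-1*(-3))*(x(q) + 73) = (-1*(-3))*(-12*(25/4)²/7 + 73) = 3*(-12/7*625/16 + 73) = 3*(-1875/28 + 73) = 3*(169/28) = 507/28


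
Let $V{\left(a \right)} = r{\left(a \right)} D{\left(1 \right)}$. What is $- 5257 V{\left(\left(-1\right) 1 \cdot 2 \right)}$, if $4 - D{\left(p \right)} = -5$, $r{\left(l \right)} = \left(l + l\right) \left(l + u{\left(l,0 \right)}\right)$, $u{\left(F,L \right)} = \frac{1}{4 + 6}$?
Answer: $- \frac{1797894}{5} \approx -3.5958 \cdot 10^{5}$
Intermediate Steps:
$u{\left(F,L \right)} = \frac{1}{10}$
$r{\left(l \right)} = 2 l \left(\frac{1}{10} + l\right)$ ($r{\left(l \right)} = \left(l + l\right) \left(l + \frac{1}{10}\right) = 2 l \left(\frac{1}{10} + l\right)$)
$D{\left(p \right)} = 9$ ($D{\left(p \right)} = 4 - -5 = 4 + 5 = 9$)
$V{\left(a \right)} = \frac{9 a \left(1 + 10 a\right)}{5}$ ($V{\left(a \right)} = \frac{a \left(1 + 10 a\right)}{5} \cdot 9 = \frac{9 a \left(1 + 10 a\right)}{5}$)
$- 5257 V{\left(\left(-1\right) 1 \cdot 2 \right)} = - 5257 \frac{9 \left(-1\right) 1 \cdot 2 \left(1 + 10 \left(-1\right) 1 \cdot 2\right)}{5} = - 5257 \frac{9 \left(\left(-1\right) 2\right) \left(1 + 10 \left(\left(-1\right) 2\right)\right)}{5} = - 5257 \cdot \frac{9}{5} \left(-2\right) \left(1 + 10 \left(-2\right)\right) = - 5257 \cdot \frac{9}{5} \left(-2\right) \left(1 - 20\right) = - 5257 \cdot \frac{9}{5} \left(-2\right) \left(-19\right) = \left(-5257\right) \frac{342}{5} = - \frac{1797894}{5}$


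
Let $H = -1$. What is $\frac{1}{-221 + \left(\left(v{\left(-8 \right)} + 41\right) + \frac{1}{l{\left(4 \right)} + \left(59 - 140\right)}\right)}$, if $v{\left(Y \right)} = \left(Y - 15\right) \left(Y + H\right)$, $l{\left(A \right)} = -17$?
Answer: $\frac{98}{2645} \approx 0.037051$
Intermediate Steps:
$v{\left(Y \right)} = \left(-1 + Y\right) \left(-15 + Y\right)$ ($v{\left(Y \right)} = \left(Y - 15\right) \left(Y - 1\right) = \left(-15 + Y\right) \left(-1 + Y\right) = \left(-1 + Y\right) \left(-15 + Y\right)$)
$\frac{1}{-221 + \left(\left(v{\left(-8 \right)} + 41\right) + \frac{1}{l{\left(4 \right)} + \left(59 - 140\right)}\right)} = \frac{1}{-221 + \left(\left(\left(15 + \left(-8\right)^{2} - -128\right) + 41\right) + \frac{1}{-17 + \left(59 - 140\right)}\right)} = \frac{1}{-221 + \left(\left(\left(15 + 64 + 128\right) + 41\right) + \frac{1}{-17 + \left(59 - 140\right)}\right)} = \frac{1}{-221 + \left(\left(207 + 41\right) + \frac{1}{-17 - 81}\right)} = \frac{1}{-221 + \left(248 + \frac{1}{-98}\right)} = \frac{1}{-221 + \left(248 - \frac{1}{98}\right)} = \frac{1}{-221 + \frac{24303}{98}} = \frac{1}{\frac{2645}{98}} = \frac{98}{2645}$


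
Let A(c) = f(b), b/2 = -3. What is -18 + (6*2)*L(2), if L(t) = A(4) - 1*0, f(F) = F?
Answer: -90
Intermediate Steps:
b = -6 (b = 2*(-3) = -6)
A(c) = -6
L(t) = -6 (L(t) = -6 - 1*0 = -6 + 0 = -6)
-18 + (6*2)*L(2) = -18 + (6*2)*(-6) = -18 + 12*(-6) = -18 - 72 = -90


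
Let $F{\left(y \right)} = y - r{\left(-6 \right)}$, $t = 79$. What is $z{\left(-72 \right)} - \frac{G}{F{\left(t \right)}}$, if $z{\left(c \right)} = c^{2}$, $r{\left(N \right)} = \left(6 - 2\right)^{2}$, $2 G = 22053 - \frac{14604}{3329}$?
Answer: $\frac{233449967}{46606} \approx 5009.0$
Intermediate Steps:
$G = \frac{73399833}{6658}$ ($G = \frac{22053 - \frac{14604}{3329}}{2} = \frac{1}{2} \cdot \frac{73399833}{3329} = \frac{73399833}{6658} \approx 11024.0$)
$r{\left(N \right)} = 16$ ($r{\left(N \right)} = 4^{2} = 16$)
$F{\left(y \right)} = -16 + y$ ($F{\left(y \right)} = y - 16 = -16 + y$)
$z{\left(-72 \right)} - \frac{G}{F{\left(t \right)}} = \left(-72\right)^{2} - \frac{73399833}{6658 \left(-16 + 79\right)} = 5184 - \frac{73399833}{6658 \cdot 63} = 5184 - \frac{73399833}{6658} \cdot \frac{1}{63} = 5184 - \frac{8155537}{46606} = \frac{233449967}{46606}$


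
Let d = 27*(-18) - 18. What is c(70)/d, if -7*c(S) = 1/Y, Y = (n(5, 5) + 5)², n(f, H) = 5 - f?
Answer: 1/88200 ≈ 1.1338e-5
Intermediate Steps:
d = -504 (d = -486 - 18 = -504)
Y = 25 (Y = ((5 - 1*5) + 5)² = ((5 - 5) + 5)² = (0 + 5)² = 5² = 25)
c(S) = -1/175 (c(S) = -⅐/25 = -⅐*1/25 = -1/175)
c(70)/d = -1/175/(-504) = -1/175*(-1/504) = 1/88200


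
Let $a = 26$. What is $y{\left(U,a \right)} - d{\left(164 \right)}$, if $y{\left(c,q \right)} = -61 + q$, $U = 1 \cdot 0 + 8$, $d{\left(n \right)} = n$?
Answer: $-199$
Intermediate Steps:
$U = 8$ ($U = 0 + 8 = 8$)
$y{\left(U,a \right)} - d{\left(164 \right)} = \left(-61 + 26\right) - 164 = -35 - 164 = -199$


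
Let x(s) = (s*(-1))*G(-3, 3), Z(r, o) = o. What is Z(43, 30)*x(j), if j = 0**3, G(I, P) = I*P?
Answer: 0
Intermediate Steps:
j = 0
x(s) = 9*s (x(s) = (s*(-1))*(-3*3) = -s*(-9) = 9*s)
Z(43, 30)*x(j) = 30*(9*0) = 30*0 = 0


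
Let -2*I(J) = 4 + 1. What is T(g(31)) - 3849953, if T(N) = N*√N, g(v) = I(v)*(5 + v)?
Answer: -3849953 - 270*I*√10 ≈ -3.85e+6 - 853.82*I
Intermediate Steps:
I(J) = -5/2 (I(J) = -(4 + 1)/2 = -½*5 = -5/2)
g(v) = -25/2 - 5*v/2 (g(v) = -5*(5 + v)/2 = -25/2 - 5*v/2)
T(N) = N^(3/2)
T(g(31)) - 3849953 = (-25/2 - 5/2*31)^(3/2) - 3849953 = (-25/2 - 155/2)^(3/2) - 3849953 = (-90)^(3/2) - 3849953 = -270*I*√10 - 3849953 = -3849953 - 270*I*√10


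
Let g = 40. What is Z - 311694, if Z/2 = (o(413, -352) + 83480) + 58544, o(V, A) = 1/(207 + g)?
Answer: -6828560/247 ≈ -27646.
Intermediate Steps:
o(V, A) = 1/247 (o(V, A) = 1/(207 + 40) = 1/247)
Z = 70159858/247 (Z = 2*((1/247 + 83480) + 58544) = 2*(20619561/247 + 58544) = 2*(35079929/247) = 70159858/247 ≈ 2.8405e+5)
Z - 311694 = 70159858/247 - 311694 = -6828560/247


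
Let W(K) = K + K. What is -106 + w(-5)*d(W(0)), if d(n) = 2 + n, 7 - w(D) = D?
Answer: -82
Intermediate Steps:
w(D) = 7 - D
W(K) = 2*K
-106 + w(-5)*d(W(0)) = -106 + (7 - 1*(-5))*(2 + 2*0) = -106 + (7 + 5)*(2 + 0) = -106 + 12*2 = -106 + 24 = -82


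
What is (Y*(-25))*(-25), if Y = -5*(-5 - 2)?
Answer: 21875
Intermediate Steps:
Y = 35 (Y = -5*(-7) = 35)
(Y*(-25))*(-25) = (35*(-25))*(-25) = -875*(-25) = 21875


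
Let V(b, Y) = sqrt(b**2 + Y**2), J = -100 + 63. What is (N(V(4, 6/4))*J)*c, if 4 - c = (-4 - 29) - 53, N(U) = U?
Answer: -1665*sqrt(73) ≈ -14226.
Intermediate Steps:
J = -37
V(b, Y) = sqrt(Y**2 + b**2)
c = 90 (c = 4 - ((-4 - 29) - 53) = 4 - (-33 - 53) = 4 - 1*(-86) = 4 + 86 = 90)
(N(V(4, 6/4))*J)*c = (sqrt((6/4)**2 + 4**2)*(-37))*90 = (sqrt((6*(1/4))**2 + 16)*(-37))*90 = (sqrt((3/2)**2 + 16)*(-37))*90 = (sqrt(9/4 + 16)*(-37))*90 = (sqrt(73/4)*(-37))*90 = ((sqrt(73)/2)*(-37))*90 = -37*sqrt(73)/2*90 = -1665*sqrt(73)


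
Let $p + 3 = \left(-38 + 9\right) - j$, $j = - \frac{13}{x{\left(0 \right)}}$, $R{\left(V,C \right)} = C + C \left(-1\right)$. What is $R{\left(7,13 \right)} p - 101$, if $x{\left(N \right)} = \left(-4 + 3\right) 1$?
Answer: $-101$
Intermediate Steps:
$R{\left(V,C \right)} = 0$ ($R{\left(V,C \right)} = C - C = 0$)
$x{\left(N \right)} = -1$ ($x{\left(N \right)} = \left(-1\right) 1 = -1$)
$j = 13$ ($j = - \frac{13}{-1} = \left(-13\right) \left(-1\right) = 13$)
$p = -45$ ($p = -3 + \left(\left(-38 + 9\right) - 13\right) = -3 - 42 = -45$)
$R{\left(7,13 \right)} p - 101 = 0 \left(-45\right) - 101 = 0 - 101 = -101$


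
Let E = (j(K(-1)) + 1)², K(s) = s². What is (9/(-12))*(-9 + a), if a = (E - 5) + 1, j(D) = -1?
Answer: 39/4 ≈ 9.7500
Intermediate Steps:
E = 0 (E = (-1 + 1)² = 0² = 0)
a = -4 (a = (0 - 5) + 1 = -5 + 1 = -4)
(9/(-12))*(-9 + a) = (9/(-12))*(-9 - 4) = (9*(-1/12))*(-13) = -¾*(-13) = 39/4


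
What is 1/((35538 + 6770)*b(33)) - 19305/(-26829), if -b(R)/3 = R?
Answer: 816755669/1135081332 ≈ 0.71956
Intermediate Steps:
b(R) = -3*R
1/((35538 + 6770)*b(33)) - 19305/(-26829) = 1/((35538 + 6770)*((-3*33))) - 19305/(-26829) = 1/(42308*(-99)) - 19305*(-1/26829) = (1/42308)*(-1/99) + 195/271 = -1/4188492 + 195/271 = 816755669/1135081332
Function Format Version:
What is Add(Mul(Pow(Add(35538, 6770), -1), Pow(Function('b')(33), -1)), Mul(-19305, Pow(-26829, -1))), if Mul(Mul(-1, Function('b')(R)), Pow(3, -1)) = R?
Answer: Rational(816755669, 1135081332) ≈ 0.71956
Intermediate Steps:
Function('b')(R) = Mul(-3, R)
Add(Mul(Pow(Add(35538, 6770), -1), Pow(Function('b')(33), -1)), Mul(-19305, Pow(-26829, -1))) = Add(Mul(Pow(Add(35538, 6770), -1), Pow(Mul(-3, 33), -1)), Mul(-19305, Pow(-26829, -1))) = Add(Mul(Pow(42308, -1), Pow(-99, -1)), Mul(-19305, Rational(-1, 26829))) = Add(Mul(Rational(1, 42308), Rational(-1, 99)), Rational(195, 271)) = Add(Rational(-1, 4188492), Rational(195, 271)) = Rational(816755669, 1135081332)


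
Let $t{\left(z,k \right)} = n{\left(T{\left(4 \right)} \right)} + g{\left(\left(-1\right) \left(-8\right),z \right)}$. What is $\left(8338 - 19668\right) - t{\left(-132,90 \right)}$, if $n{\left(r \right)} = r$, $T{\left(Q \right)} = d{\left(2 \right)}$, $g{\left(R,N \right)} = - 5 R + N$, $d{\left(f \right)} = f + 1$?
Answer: $-11161$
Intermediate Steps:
$d{\left(f \right)} = 1 + f$
$g{\left(R,N \right)} = N - 5 R$
$T{\left(Q \right)} = 3$ ($T{\left(Q \right)} = 1 + 2 = 3$)
$t{\left(z,k \right)} = -37 + z$ ($t{\left(z,k \right)} = 3 + \left(z - 5 \left(\left(-1\right) \left(-8\right)\right)\right) = 3 + \left(z - 40\right) = 3 + \left(-40 + z\right) = -37 + z$)
$\left(8338 - 19668\right) - t{\left(-132,90 \right)} = \left(8338 - 19668\right) - \left(-37 - 132\right) = -11330 - -169 = -11330 + 169 = -11161$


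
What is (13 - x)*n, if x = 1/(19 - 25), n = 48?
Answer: 632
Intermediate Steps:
x = -⅙ (x = 1/(-6) = -⅙ ≈ -0.16667)
(13 - x)*n = (13 - 1*(-⅙))*48 = (13 + ⅙)*48 = (79/6)*48 = 632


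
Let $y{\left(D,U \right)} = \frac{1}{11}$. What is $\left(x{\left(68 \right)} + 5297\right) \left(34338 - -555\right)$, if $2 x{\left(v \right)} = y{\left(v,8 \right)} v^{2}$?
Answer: $\frac{2113783047}{11} \approx 1.9216 \cdot 10^{8}$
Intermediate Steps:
$y{\left(D,U \right)} = \frac{1}{11}$
$x{\left(v \right)} = \frac{v^{2}}{22}$ ($x{\left(v \right)} = \frac{\frac{1}{11} v^{2}}{2} = \frac{v^{2}}{22}$)
$\left(x{\left(68 \right)} + 5297\right) \left(34338 - -555\right) = \left(\frac{68^{2}}{22} + 5297\right) \left(34338 - -555\right) = \left(\frac{1}{22} \cdot 4624 + 5297\right) \left(34338 + \left(640 - 85\right)\right) = \left(\frac{2312}{11} + 5297\right) \left(34338 + 555\right) = \frac{60579}{11} \cdot 34893 = \frac{2113783047}{11}$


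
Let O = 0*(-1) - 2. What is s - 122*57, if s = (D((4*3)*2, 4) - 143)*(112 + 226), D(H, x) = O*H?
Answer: -71512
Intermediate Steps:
O = -2 (O = 0 - 2 = -2)
D(H, x) = -2*H
s = -64558 (s = (-2*4*3*2 - 143)*(112 + 226) = (-24*2 - 143)*338 = (-2*24 - 143)*338 = (-48 - 143)*338 = -191*338 = -64558)
s - 122*57 = -64558 - 122*57 = -64558 - 6954 = -71512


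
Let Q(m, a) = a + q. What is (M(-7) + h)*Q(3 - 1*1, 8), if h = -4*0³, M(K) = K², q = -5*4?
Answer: -588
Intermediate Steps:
q = -20
h = 0 (h = -4*0 = 0)
Q(m, a) = -20 + a (Q(m, a) = a - 20 = -20 + a)
(M(-7) + h)*Q(3 - 1*1, 8) = ((-7)² + 0)*(-20 + 8) = (49 + 0)*(-12) = 49*(-12) = -588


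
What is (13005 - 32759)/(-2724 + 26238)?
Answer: -9877/11757 ≈ -0.84010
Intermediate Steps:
(13005 - 32759)/(-2724 + 26238) = -19754/23514 = -19754*1/23514 = -9877/11757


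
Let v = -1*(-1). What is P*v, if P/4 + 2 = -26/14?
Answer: -108/7 ≈ -15.429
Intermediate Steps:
P = -108/7 (P = -8 + 4*(-26/14) = -8 + 4*(-26*1/14) = -8 + 4*(-13/7) = -8 - 52/7 = -108/7 ≈ -15.429)
v = 1
P*v = -108/7*1 = -108/7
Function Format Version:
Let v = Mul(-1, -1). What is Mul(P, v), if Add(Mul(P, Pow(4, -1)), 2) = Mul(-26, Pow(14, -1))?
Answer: Rational(-108, 7) ≈ -15.429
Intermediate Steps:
P = Rational(-108, 7) (P = Add(-8, Mul(4, Mul(-26, Pow(14, -1)))) = Add(-8, Mul(4, Mul(-26, Rational(1, 14)))) = Add(-8, Mul(4, Rational(-13, 7))) = Add(-8, Rational(-52, 7)) = Rational(-108, 7) ≈ -15.429)
v = 1
Mul(P, v) = Mul(Rational(-108, 7), 1) = Rational(-108, 7)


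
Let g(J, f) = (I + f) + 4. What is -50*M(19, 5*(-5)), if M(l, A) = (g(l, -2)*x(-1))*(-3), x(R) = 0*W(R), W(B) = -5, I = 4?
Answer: 0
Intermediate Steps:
g(J, f) = 8 + f (g(J, f) = (4 + f) + 4 = 8 + f)
x(R) = 0 (x(R) = 0*(-5) = 0)
M(l, A) = 0 (M(l, A) = ((8 - 2)*0)*(-3) = (6*0)*(-3) = 0*(-3) = 0)
-50*M(19, 5*(-5)) = -50*0 = 0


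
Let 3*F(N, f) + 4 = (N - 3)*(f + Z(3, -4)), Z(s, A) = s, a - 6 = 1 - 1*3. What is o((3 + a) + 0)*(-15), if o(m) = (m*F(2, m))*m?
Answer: 3430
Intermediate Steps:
a = 4 (a = 6 + (1 - 1*3) = 6 + (1 - 3) = 6 - 2 = 4)
F(N, f) = -4/3 + (-3 + N)*(3 + f)/3 (F(N, f) = -4/3 + ((N - 3)*(f + 3))/3 = -4/3 + ((-3 + N)*(3 + f))/3 = -4/3 + (-3 + N)*(3 + f)/3)
o(m) = m²*(-7/3 - m/3) (o(m) = (m*(-13/3 + 2 - m + (⅓)*2*m))*m = (m*(-13/3 + 2 - m + 2*m/3))*m = (m*(-7/3 - m/3))*m = m²*(-7/3 - m/3))
o((3 + a) + 0)*(-15) = (((3 + 4) + 0)²*(-7 - ((3 + 4) + 0))/3)*(-15) = ((7 + 0)²*(-7 - (7 + 0))/3)*(-15) = ((⅓)*7²*(-7 - 1*7))*(-15) = ((⅓)*49*(-7 - 7))*(-15) = ((⅓)*49*(-14))*(-15) = -686/3*(-15) = 3430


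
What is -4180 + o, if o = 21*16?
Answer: -3844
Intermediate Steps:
o = 336
-4180 + o = -4180 + 336 = -3844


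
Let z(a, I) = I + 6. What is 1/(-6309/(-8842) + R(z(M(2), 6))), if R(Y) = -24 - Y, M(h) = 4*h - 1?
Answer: -8842/312003 ≈ -0.028339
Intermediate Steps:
M(h) = -1 + 4*h
z(a, I) = 6 + I
1/(-6309/(-8842) + R(z(M(2), 6))) = 1/(-6309/(-8842) + (-24 - (6 + 6))) = 1/(-6309*(-1/8842) + (-24 - 1*12)) = 1/(6309/8842 + (-24 - 12)) = 1/(6309/8842 - 36) = 1/(-312003/8842) = -8842/312003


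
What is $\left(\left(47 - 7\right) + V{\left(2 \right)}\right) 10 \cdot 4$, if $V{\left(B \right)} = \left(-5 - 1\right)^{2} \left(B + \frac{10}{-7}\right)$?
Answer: $\frac{16960}{7} \approx 2422.9$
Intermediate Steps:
$V{\left(B \right)} = - \frac{360}{7} + 36 B$ ($V{\left(B \right)} = \left(-6\right)^{2} \left(B + 10 \left(- \frac{1}{7}\right)\right) = 36 \left(B - \frac{10}{7}\right) = 36 \left(- \frac{10}{7} + B\right) = - \frac{360}{7} + 36 B$)
$\left(\left(47 - 7\right) + V{\left(2 \right)}\right) 10 \cdot 4 = \left(\left(47 - 7\right) + \left(- \frac{360}{7} + 36 \cdot 2\right)\right) 10 \cdot 4 = \left(\left(47 - 7\right) + \left(- \frac{360}{7} + 72\right)\right) 40 = \left(40 + \frac{144}{7}\right) 40 = \frac{424}{7} \cdot 40 = \frac{16960}{7}$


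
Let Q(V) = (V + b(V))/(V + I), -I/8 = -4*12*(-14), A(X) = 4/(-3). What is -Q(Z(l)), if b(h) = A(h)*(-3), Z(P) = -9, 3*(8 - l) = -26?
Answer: -1/1077 ≈ -0.00092851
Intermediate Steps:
A(X) = -4/3 (A(X) = 4*(-⅓) = -4/3)
l = 50/3 (l = 8 - ⅓*(-26) = 8 + 26/3 = 50/3 ≈ 16.667)
I = -5376 (I = -8*(-4*12)*(-14) = -(-384)*(-14) = -8*672 = -5376)
b(h) = 4 (b(h) = -4/3*(-3) = 4)
Q(V) = (4 + V)/(-5376 + V) (Q(V) = (V + 4)/(V - 5376) = (4 + V)/(-5376 + V))
-Q(Z(l)) = -(4 - 9)/(-5376 - 9) = -(-5)/(-5385) = -(-1)*(-5)/5385 = -1*1/1077 = -1/1077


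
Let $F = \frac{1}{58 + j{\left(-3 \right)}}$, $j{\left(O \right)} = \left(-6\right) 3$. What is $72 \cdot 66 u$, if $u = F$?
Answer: $\frac{594}{5} \approx 118.8$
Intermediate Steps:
$j{\left(O \right)} = -18$
$F = \frac{1}{40}$ ($F = \frac{1}{58 - 18} = \frac{1}{40} \approx 0.025$)
$u = \frac{1}{40} \approx 0.025$
$72 \cdot 66 u = 72 \cdot 66 \cdot \frac{1}{40} = 4752 \cdot \frac{1}{40} = \frac{594}{5}$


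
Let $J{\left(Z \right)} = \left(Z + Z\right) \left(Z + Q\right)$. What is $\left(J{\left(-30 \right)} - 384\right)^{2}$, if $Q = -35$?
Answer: $12362256$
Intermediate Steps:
$J{\left(Z \right)} = 2 Z \left(-35 + Z\right)$ ($J{\left(Z \right)} = \left(Z + Z\right) \left(Z - 35\right) = 2 Z \left(-35 + Z\right)$)
$\left(J{\left(-30 \right)} - 384\right)^{2} = \left(2 \left(-30\right) \left(-35 - 30\right) - 384\right)^{2} = \left(2 \left(-30\right) \left(-65\right) - 384\right)^{2} = \left(3900 - 384\right)^{2} = 3516^{2} = 12362256$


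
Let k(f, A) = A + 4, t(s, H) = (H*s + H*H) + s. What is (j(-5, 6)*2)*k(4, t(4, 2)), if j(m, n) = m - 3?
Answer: -320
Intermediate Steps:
j(m, n) = -3 + m
t(s, H) = s + H² + H*s (t(s, H) = (H*s + H²) + s = (H² + H*s) + s = s + H² + H*s)
k(f, A) = 4 + A
(j(-5, 6)*2)*k(4, t(4, 2)) = ((-3 - 5)*2)*(4 + (4 + 2² + 2*4)) = (-8*2)*(4 + (4 + 4 + 8)) = -16*(4 + 16) = -16*20 = -320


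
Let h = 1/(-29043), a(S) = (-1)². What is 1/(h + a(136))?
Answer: 29043/29042 ≈ 1.0000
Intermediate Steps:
a(S) = 1
h = -1/29043 ≈ -3.4432e-5
1/(h + a(136)) = 1/(-1/29043 + 1) = 1/(29042/29043) = 29043/29042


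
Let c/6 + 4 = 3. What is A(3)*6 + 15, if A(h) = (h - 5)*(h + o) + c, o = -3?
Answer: -21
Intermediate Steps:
c = -6 (c = -24 + 6*3 = -24 + 18 = -6)
A(h) = -6 + (-5 + h)*(-3 + h) (A(h) = (h - 5)*(h - 3) - 6 = (-5 + h)*(-3 + h) - 6 = -6 + (-5 + h)*(-3 + h))
A(3)*6 + 15 = (9 + 3² - 8*3)*6 + 15 = (9 + 9 - 24)*6 + 15 = -6*6 + 15 = -36 + 15 = -21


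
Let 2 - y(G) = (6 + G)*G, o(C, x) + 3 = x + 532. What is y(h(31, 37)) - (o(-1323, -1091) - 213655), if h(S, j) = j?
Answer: 212628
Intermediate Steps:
o(C, x) = 529 + x (o(C, x) = -3 + (x + 532) = -3 + (532 + x) = 529 + x)
y(G) = 2 - G*(6 + G) (y(G) = 2 - (6 + G)*G = 2 - G*(6 + G))
y(h(31, 37)) - (o(-1323, -1091) - 213655) = (2 - 1*37**2 - 6*37) - ((529 - 1091) - 213655) = (2 - 1*1369 - 222) - (-562 - 213655) = (2 - 1369 - 222) - 1*(-214217) = -1589 + 214217 = 212628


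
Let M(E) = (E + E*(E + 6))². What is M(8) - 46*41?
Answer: 12514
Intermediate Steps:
M(E) = (E + E*(6 + E))²
M(8) - 46*41 = 8²*(7 + 8)² - 46*41 = 64*15² - 1886 = 64*225 - 1886 = 14400 - 1886 = 12514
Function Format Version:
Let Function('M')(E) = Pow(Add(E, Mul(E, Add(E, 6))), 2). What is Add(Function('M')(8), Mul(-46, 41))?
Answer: 12514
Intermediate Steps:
Function('M')(E) = Pow(Add(E, Mul(E, Add(6, E))), 2)
Add(Function('M')(8), Mul(-46, 41)) = Add(Mul(Pow(8, 2), Pow(Add(7, 8), 2)), Mul(-46, 41)) = Add(Mul(64, Pow(15, 2)), -1886) = Add(Mul(64, 225), -1886) = Add(14400, -1886) = 12514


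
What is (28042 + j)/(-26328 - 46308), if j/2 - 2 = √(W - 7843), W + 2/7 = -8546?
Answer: -14023/36318 - 5*I*√32123/254226 ≈ -0.38612 - 0.003525*I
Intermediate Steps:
W = -59824/7 (W = -2/7 - 8546 = -59824/7 ≈ -8546.3)
j = 4 + 10*I*√32123/7 (j = 4 + 2*√(-59824/7 - 7843) = 4 + 2*√(-114725/7) = 4 + 2*(5*I*√32123/7) = 4 + 10*I*√32123/7 ≈ 4.0 + 256.04*I)
(28042 + j)/(-26328 - 46308) = (28042 + (4 + 10*I*√32123/7))/(-26328 - 46308) = (28046 + 10*I*√32123/7)/(-72636) = (28046 + 10*I*√32123/7)*(-1/72636) = -14023/36318 - 5*I*√32123/254226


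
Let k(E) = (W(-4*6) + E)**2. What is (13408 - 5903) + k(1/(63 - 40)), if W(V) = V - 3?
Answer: 4354545/529 ≈ 8231.7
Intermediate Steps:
W(V) = -3 + V
k(E) = (-27 + E)**2 (k(E) = ((-3 - 4*6) + E)**2 = ((-3 - 24) + E)**2 = (-27 + E)**2)
(13408 - 5903) + k(1/(63 - 40)) = (13408 - 5903) + (-27 + 1/(63 - 40))**2 = 7505 + (-27 + 1/23)**2 = 7505 + (-620/23)**2 = 7505 + 384400/529 = 4354545/529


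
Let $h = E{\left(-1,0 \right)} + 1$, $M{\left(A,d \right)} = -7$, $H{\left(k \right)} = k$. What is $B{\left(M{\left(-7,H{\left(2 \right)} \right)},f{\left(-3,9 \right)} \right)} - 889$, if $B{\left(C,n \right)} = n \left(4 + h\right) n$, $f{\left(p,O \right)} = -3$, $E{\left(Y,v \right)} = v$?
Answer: $-844$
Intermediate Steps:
$h = 1$ ($h = 0 + 1 = 1$)
$B{\left(C,n \right)} = 5 n^{2}$ ($B{\left(C,n \right)} = n \left(4 + 1\right) n = n 5 n = 5 n n = 5 n^{2}$)
$B{\left(M{\left(-7,H{\left(2 \right)} \right)},f{\left(-3,9 \right)} \right)} - 889 = 5 \left(-3\right)^{2} - 889 = 5 \cdot 9 - 889 = 45 - 889 = -844$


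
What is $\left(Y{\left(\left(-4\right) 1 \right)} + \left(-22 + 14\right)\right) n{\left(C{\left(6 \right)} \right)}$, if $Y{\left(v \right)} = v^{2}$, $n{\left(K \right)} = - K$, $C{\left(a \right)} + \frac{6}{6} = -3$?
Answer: $32$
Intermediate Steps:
$C{\left(a \right)} = -4$ ($C{\left(a \right)} = -1 - 3 = -4$)
$\left(Y{\left(\left(-4\right) 1 \right)} + \left(-22 + 14\right)\right) n{\left(C{\left(6 \right)} \right)} = \left(\left(\left(-4\right) 1\right)^{2} + \left(-22 + 14\right)\right) \left(\left(-1\right) \left(-4\right)\right) = \left(\left(-4\right)^{2} - 8\right) 4 = \left(16 - 8\right) 4 = 8 \cdot 4 = 32$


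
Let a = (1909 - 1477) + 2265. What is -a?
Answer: -2697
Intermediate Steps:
a = 2697 (a = 432 + 2265 = 2697)
-a = -1*2697 = -2697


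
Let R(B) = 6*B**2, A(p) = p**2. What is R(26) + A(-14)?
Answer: 4252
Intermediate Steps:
R(26) + A(-14) = 6*26**2 + (-14)**2 = 6*676 + 196 = 4056 + 196 = 4252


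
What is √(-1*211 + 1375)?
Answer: 2*√291 ≈ 34.117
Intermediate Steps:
√(-1*211 + 1375) = √(-211 + 1375) = √1164 = 2*√291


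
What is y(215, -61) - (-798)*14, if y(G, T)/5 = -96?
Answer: 10692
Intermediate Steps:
y(G, T) = -480 (y(G, T) = 5*(-96) = -480)
y(215, -61) - (-798)*14 = -480 - (-798)*14 = -480 - 1*(-11172) = -480 + 11172 = 10692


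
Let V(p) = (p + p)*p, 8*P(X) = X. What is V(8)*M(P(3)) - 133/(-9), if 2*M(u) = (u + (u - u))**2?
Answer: 214/9 ≈ 23.778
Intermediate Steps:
P(X) = X/8
V(p) = 2*p**2 (V(p) = (2*p)*p = 2*p**2)
M(u) = u**2/2 (M(u) = (u + (u - u))**2/2 = (u + 0)**2/2 = u**2/2)
V(8)*M(P(3)) - 133/(-9) = (2*8**2)*(((1/8)*3)**2/2) - 133/(-9) = (2*64)*((3/8)**2/2) - 133*(-1/9) = 128*((1/2)*(9/64)) + 133/9 = 128*(9/128) + 133/9 = 9 + 133/9 = 214/9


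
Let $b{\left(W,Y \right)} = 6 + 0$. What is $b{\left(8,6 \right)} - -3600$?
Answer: $3606$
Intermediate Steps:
$b{\left(W,Y \right)} = 6$
$b{\left(8,6 \right)} - -3600 = 6 - -3600 = 6 + 3600 = 3606$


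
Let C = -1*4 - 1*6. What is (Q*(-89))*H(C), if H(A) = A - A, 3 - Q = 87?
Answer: 0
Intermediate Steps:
C = -10 (C = -4 - 6 = -10)
Q = -84 (Q = 3 - 1*87 = 3 - 87 = -84)
H(A) = 0
(Q*(-89))*H(C) = -84*(-89)*0 = 7476*0 = 0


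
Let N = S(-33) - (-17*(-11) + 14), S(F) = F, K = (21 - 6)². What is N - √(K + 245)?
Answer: -234 - √470 ≈ -255.68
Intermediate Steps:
K = 225 (K = 15² = 225)
N = -234 (N = -33 - (-17*(-11) + 14) = -33 - (187 + 14) = -33 - 1*201 = -33 - 201 = -234)
N - √(K + 245) = -234 - √(225 + 245) = -234 - √470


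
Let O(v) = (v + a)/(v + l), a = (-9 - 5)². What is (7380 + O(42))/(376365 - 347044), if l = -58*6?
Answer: 66413/263889 ≈ 0.25167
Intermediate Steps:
l = -348
a = 196 (a = (-14)² = 196)
O(v) = (196 + v)/(-348 + v) (O(v) = (v + 196)/(v - 348) = (196 + v)/(-348 + v))
(7380 + O(42))/(376365 - 347044) = (7380 + (196 + 42)/(-348 + 42))/(376365 - 347044) = (7380 + 238/(-306))/29321 = (7380 - 1/306*238)*(1/29321) = (7380 - 7/9)*(1/29321) = (66413/9)*(1/29321) = 66413/263889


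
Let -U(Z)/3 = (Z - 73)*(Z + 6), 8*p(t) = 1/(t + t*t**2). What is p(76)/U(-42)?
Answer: -1/43624206720 ≈ -2.2923e-11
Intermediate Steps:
p(t) = 1/(8*(t + t**3)) (p(t) = 1/(8*(t + t*t**2)) = 1/(8*(t + t**3)))
U(Z) = -3*(-73 + Z)*(6 + Z) (U(Z) = -3*(Z - 73)*(Z + 6) = -3*(-73 + Z)*(6 + Z))
p(76)/U(-42) = ((1/8)/(76*(1 + 76**2)))/(1314 - 3*(-42)**2 + 201*(-42)) = ((1/8)*(1/76)/(1 + 5776))/(1314 - 3*1764 - 8442) = ((1/8)*(1/76)/5777)/(1314 - 5292 - 8442) = ((1/8)*(1/76)*(1/5777))/(-12420) = (1/3512416)*(-1/12420) = -1/43624206720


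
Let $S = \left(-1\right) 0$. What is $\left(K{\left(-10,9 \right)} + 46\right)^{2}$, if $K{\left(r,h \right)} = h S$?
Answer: $2116$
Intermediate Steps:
$S = 0$
$K{\left(r,h \right)} = 0$ ($K{\left(r,h \right)} = h 0 = 0$)
$\left(K{\left(-10,9 \right)} + 46\right)^{2} = \left(0 + 46\right)^{2} = 46^{2} = 2116$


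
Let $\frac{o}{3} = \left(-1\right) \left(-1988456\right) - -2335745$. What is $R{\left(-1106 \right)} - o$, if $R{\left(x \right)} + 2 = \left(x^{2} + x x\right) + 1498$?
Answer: $-10524635$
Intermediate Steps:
$o = 12972603$ ($o = 3 \left(\left(-1\right) \left(-1988456\right) - -2335745\right) = 3 \left(1988456 + 2335745\right) = 3 \cdot 4324201 = 12972603$)
$R{\left(x \right)} = 1496 + 2 x^{2}$ ($R{\left(x \right)} = -2 + \left(\left(x^{2} + x x\right) + 1498\right) = -2 + \left(\left(x^{2} + x^{2}\right) + 1498\right) = -2 + \left(2 x^{2} + 1498\right) = -2 + \left(1498 + 2 x^{2}\right) = 1496 + 2 x^{2}$)
$R{\left(-1106 \right)} - o = \left(1496 + 2 \left(-1106\right)^{2}\right) - 12972603 = \left(1496 + 2 \cdot 1223236\right) - 12972603 = \left(1496 + 2446472\right) - 12972603 = 2447968 - 12972603 = -10524635$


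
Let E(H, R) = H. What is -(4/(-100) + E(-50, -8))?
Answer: 1251/25 ≈ 50.040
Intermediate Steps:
-(4/(-100) + E(-50, -8)) = -(4/(-100) - 50) = -(4*(-1/100) - 50) = -(-1/25 - 50) = -1*(-1251/25) = 1251/25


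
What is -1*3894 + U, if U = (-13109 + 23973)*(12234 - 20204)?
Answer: -86589974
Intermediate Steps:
U = -86586080 (U = 10864*(-7970) = -86586080)
-1*3894 + U = -1*3894 - 86586080 = -3894 - 86586080 = -86589974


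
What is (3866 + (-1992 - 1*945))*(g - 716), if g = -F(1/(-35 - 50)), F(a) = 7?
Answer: -671667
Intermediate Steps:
g = -7 (g = -1*7 = -7)
(3866 + (-1992 - 1*945))*(g - 716) = (3866 + (-1992 - 1*945))*(-7 - 716) = (3866 + (-1992 - 945))*(-723) = (3866 - 2937)*(-723) = 929*(-723) = -671667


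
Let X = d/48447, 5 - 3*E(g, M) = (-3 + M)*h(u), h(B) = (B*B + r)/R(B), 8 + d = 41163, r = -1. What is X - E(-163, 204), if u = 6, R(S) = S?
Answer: 37790225/96894 ≈ 390.02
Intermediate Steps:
d = 41155 (d = -8 + 41163 = 41155)
h(B) = (-1 + B²)/B (h(B) = (B*B - 1)/B = (B² - 1)/B = (-1 + B²)/B)
E(g, M) = 15/2 - 35*M/18 (E(g, M) = 5/3 - (-3 + M)*(6 - 1/6)/3 = 5/3 - (-3 + M)*(6 - 1*⅙)/3 = 5/3 - (-3 + M)*(6 - ⅙)/3 = 5/3 - (-3 + M)*35/(3*6) = 5/3 - (-35/2 + 35*M/6)/3 = 5/3 + (35/6 - 35*M/18) = 15/2 - 35*M/18)
X = 41155/48447 ≈ 0.84949
X - E(-163, 204) = 41155/48447 - (15/2 - 35/18*204) = 41155/48447 - (15/2 - 1190/3) = 41155/48447 - 1*(-2335/6) = 41155/48447 + 2335/6 = 37790225/96894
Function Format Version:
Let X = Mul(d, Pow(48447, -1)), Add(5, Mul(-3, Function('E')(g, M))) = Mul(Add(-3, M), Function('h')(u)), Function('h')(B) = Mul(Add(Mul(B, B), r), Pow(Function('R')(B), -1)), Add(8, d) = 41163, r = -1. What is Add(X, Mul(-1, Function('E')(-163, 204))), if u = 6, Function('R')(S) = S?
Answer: Rational(37790225, 96894) ≈ 390.02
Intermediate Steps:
d = 41155 (d = Add(-8, 41163) = 41155)
Function('h')(B) = Mul(Pow(B, -1), Add(-1, Pow(B, 2))) (Function('h')(B) = Mul(Add(Mul(B, B), -1), Pow(B, -1)) = Mul(Add(Pow(B, 2), -1), Pow(B, -1)) = Mul(Add(-1, Pow(B, 2)), Pow(B, -1)) = Mul(Pow(B, -1), Add(-1, Pow(B, 2))))
Function('E')(g, M) = Add(Rational(15, 2), Mul(Rational(-35, 18), M)) (Function('E')(g, M) = Add(Rational(5, 3), Mul(Rational(-1, 3), Mul(Add(-3, M), Add(6, Mul(-1, Pow(6, -1)))))) = Add(Rational(5, 3), Mul(Rational(-1, 3), Mul(Add(-3, M), Add(6, Mul(-1, Rational(1, 6)))))) = Add(Rational(5, 3), Mul(Rational(-1, 3), Mul(Add(-3, M), Add(6, Rational(-1, 6))))) = Add(Rational(5, 3), Mul(Rational(-1, 3), Mul(Add(-3, M), Rational(35, 6)))) = Add(Rational(5, 3), Mul(Rational(-1, 3), Add(Rational(-35, 2), Mul(Rational(35, 6), M)))) = Add(Rational(5, 3), Add(Rational(35, 6), Mul(Rational(-35, 18), M))) = Add(Rational(15, 2), Mul(Rational(-35, 18), M)))
X = Rational(41155, 48447) (X = Mul(41155, Pow(48447, -1)) = Mul(41155, Rational(1, 48447)) = Rational(41155, 48447) ≈ 0.84949)
Add(X, Mul(-1, Function('E')(-163, 204))) = Add(Rational(41155, 48447), Mul(-1, Add(Rational(15, 2), Mul(Rational(-35, 18), 204)))) = Add(Rational(41155, 48447), Mul(-1, Add(Rational(15, 2), Rational(-1190, 3)))) = Add(Rational(41155, 48447), Mul(-1, Rational(-2335, 6))) = Add(Rational(41155, 48447), Rational(2335, 6)) = Rational(37790225, 96894)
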